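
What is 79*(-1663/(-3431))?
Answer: 131377/3431 ≈ 38.291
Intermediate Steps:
79*(-1663/(-3431)) = 79*(-1663*(-1/3431)) = 79*(1663/3431) = 131377/3431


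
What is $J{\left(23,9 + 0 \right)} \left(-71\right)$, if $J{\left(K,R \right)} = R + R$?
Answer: $-1278$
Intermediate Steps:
$J{\left(K,R \right)} = 2 R$
$J{\left(23,9 + 0 \right)} \left(-71\right) = 2 \left(9 + 0\right) \left(-71\right) = 2 \cdot 9 \left(-71\right) = 18 \left(-71\right) = -1278$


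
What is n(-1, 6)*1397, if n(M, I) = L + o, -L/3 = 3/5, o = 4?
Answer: 15367/5 ≈ 3073.4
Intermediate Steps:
L = -9/5 ≈ -1.8000
n(M, I) = 11/5 (n(M, I) = -9/5 + 4 = 11/5)
n(-1, 6)*1397 = (11/5)*1397 = 15367/5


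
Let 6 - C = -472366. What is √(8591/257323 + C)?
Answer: √258497304668961/23393 ≈ 687.29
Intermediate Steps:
C = 472372 (C = 6 - 1*(-472366) = 6 + 472366 = 472372)
√(8591/257323 + C) = √(8591/257323 + 472372) = √(8591*(1/257323) + 472372) = √(781/23393 + 472372) = √(11050198977/23393) = √258497304668961/23393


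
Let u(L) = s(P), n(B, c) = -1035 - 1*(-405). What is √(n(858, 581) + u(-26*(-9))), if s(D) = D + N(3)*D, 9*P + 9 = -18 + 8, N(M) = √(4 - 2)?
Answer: √(-5689 - 19*√2)/3 ≈ 25.201*I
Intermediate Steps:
N(M) = √2
P = -19/9 (P = -1 + (-18 + 8)/9 = -1 + (⅑)*(-10) = -1 - 10/9 = -19/9 ≈ -2.1111)
n(B, c) = -630 (n(B, c) = -1035 + 405 = -630)
s(D) = D + D*√2 (s(D) = D + √2*D = D + D*√2)
u(L) = -19/9 - 19*√2/9 (u(L) = -19*(1 + √2)/9 = -19/9 - 19*√2/9)
√(n(858, 581) + u(-26*(-9))) = √(-630 + (-19/9 - 19*√2/9)) = √(-5689/9 - 19*√2/9)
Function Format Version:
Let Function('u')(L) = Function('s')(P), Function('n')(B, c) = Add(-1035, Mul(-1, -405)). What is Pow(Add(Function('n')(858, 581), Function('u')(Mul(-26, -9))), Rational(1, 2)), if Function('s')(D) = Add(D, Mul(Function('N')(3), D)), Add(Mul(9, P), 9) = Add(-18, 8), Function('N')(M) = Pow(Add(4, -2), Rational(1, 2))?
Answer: Mul(Rational(1, 3), Pow(Add(-5689, Mul(-19, Pow(2, Rational(1, 2)))), Rational(1, 2))) ≈ Mul(25.201, I)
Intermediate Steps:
Function('N')(M) = Pow(2, Rational(1, 2))
P = Rational(-19, 9) (P = Add(-1, Mul(Rational(1, 9), Add(-18, 8))) = Add(-1, Mul(Rational(1, 9), -10)) = Add(-1, Rational(-10, 9)) = Rational(-19, 9) ≈ -2.1111)
Function('n')(B, c) = -630 (Function('n')(B, c) = Add(-1035, 405) = -630)
Function('s')(D) = Add(D, Mul(D, Pow(2, Rational(1, 2)))) (Function('s')(D) = Add(D, Mul(Pow(2, Rational(1, 2)), D)) = Add(D, Mul(D, Pow(2, Rational(1, 2)))))
Function('u')(L) = Add(Rational(-19, 9), Mul(Rational(-19, 9), Pow(2, Rational(1, 2)))) (Function('u')(L) = Mul(Rational(-19, 9), Add(1, Pow(2, Rational(1, 2)))) = Add(Rational(-19, 9), Mul(Rational(-19, 9), Pow(2, Rational(1, 2)))))
Pow(Add(Function('n')(858, 581), Function('u')(Mul(-26, -9))), Rational(1, 2)) = Pow(Add(-630, Add(Rational(-19, 9), Mul(Rational(-19, 9), Pow(2, Rational(1, 2))))), Rational(1, 2)) = Pow(Add(Rational(-5689, 9), Mul(Rational(-19, 9), Pow(2, Rational(1, 2)))), Rational(1, 2))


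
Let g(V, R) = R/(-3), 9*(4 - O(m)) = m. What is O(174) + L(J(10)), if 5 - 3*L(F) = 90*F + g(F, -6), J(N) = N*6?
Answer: -5443/3 ≈ -1814.3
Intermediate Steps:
O(m) = 4 - m/9
g(V, R) = -R/3 (g(V, R) = R*(-⅓) = -R/3)
J(N) = 6*N
L(F) = 1 - 30*F (L(F) = 5/3 - (90*F - ⅓*(-6))/3 = 5/3 - (90*F + 2)/3 = 5/3 - (2 + 90*F)/3 = 5/3 + (-⅔ - 30*F) = 1 - 30*F)
O(174) + L(J(10)) = (4 - ⅑*174) + (1 - 180*10) = (4 - 58/3) + (1 - 30*60) = -46/3 + (1 - 1800) = -46/3 - 1799 = -5443/3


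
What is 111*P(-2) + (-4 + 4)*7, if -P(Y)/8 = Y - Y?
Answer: 0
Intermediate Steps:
P(Y) = 0 (P(Y) = -8*(Y - Y) = -8*0 = 0)
111*P(-2) + (-4 + 4)*7 = 111*0 + (-4 + 4)*7 = 0 + 0*7 = 0 + 0 = 0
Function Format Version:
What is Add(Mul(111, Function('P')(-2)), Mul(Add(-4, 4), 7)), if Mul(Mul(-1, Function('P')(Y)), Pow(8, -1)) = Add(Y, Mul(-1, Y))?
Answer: 0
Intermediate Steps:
Function('P')(Y) = 0 (Function('P')(Y) = Mul(-8, Add(Y, Mul(-1, Y))) = Mul(-8, 0) = 0)
Add(Mul(111, Function('P')(-2)), Mul(Add(-4, 4), 7)) = Add(Mul(111, 0), Mul(Add(-4, 4), 7)) = Add(0, Mul(0, 7)) = Add(0, 0) = 0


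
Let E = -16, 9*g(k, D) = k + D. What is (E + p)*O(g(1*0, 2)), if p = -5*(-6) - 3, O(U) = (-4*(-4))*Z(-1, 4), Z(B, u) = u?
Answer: 704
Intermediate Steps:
g(k, D) = D/9 + k/9 (g(k, D) = (k + D)/9 = (D + k)/9 = D/9 + k/9)
O(U) = 64 (O(U) = -4*(-4)*4 = 16*4 = 64)
p = 27 (p = 30 - 3 = 27)
(E + p)*O(g(1*0, 2)) = (-16 + 27)*64 = 11*64 = 704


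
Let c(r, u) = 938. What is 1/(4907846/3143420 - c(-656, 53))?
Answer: -1571710/1471810057 ≈ -0.0010679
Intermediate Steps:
1/(4907846/3143420 - c(-656, 53)) = 1/(4907846/3143420 - 1*938) = 1/(4907846*(1/3143420) - 938) = 1/(2453923/1571710 - 938) = 1/(-1471810057/1571710) = -1571710/1471810057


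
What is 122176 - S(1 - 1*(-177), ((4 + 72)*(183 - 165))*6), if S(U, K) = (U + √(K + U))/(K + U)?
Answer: 512283879/4193 - √8386/8386 ≈ 1.2218e+5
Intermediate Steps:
S(U, K) = (U + √(K + U))/(K + U)
122176 - S(1 - 1*(-177), ((4 + 72)*(183 - 165))*6) = 122176 - (((4 + 72)*(183 - 165))*6 + (1 - 1*(-177)) + (1 - 1*(-177))*√(((4 + 72)*(183 - 165))*6 + (1 - 1*(-177))))/(((4 + 72)*(183 - 165))*6 + (1 - 1*(-177)))^(3/2) = 122176 - ((76*18)*6 + (1 + 177) + (1 + 177)*√((76*18)*6 + (1 + 177)))/((76*18)*6 + (1 + 177))^(3/2) = 122176 - (1368*6 + 178 + 178*√(1368*6 + 178))/(1368*6 + 178)^(3/2) = 122176 - (8208 + 178 + 178*√(8208 + 178))/(8208 + 178)^(3/2) = 122176 - (8208 + 178 + 178*√8386)/8386^(3/2) = 122176 - √8386/70324996*(8386 + 178*√8386) = 122176 - √8386*(8386 + 178*√8386)/70324996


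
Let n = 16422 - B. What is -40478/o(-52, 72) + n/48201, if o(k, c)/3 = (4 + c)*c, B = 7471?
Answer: -300690077/131877936 ≈ -2.2801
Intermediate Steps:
o(k, c) = 3*c*(4 + c) (o(k, c) = 3*((4 + c)*c) = 3*(c*(4 + c)) = 3*c*(4 + c))
n = 8951 (n = 16422 - 1*7471 = 16422 - 7471 = 8951)
-40478/o(-52, 72) + n/48201 = -40478*1/(216*(4 + 72)) + 8951/48201 = -40478/(3*72*76) + 8951*(1/48201) = -40478/16416 + 8951/48201 = -40478*1/16416 + 8951/48201 = -20239/8208 + 8951/48201 = -300690077/131877936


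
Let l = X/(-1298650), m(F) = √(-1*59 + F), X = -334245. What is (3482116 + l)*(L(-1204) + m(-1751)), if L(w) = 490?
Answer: 44316092720921/25973 + 904410055529*I*√1810/259730 ≈ 1.7062e+9 + 1.4814e+8*I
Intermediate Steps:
m(F) = √(-59 + F)
l = 66849/259730 (l = -334245/(-1298650) = -334245*(-1/1298650) = 66849/259730 ≈ 0.25738)
(3482116 + l)*(L(-1204) + m(-1751)) = (3482116 + 66849/259730)*(490 + √(-59 - 1751)) = 904410055529*(490 + √(-1810))/259730 = 904410055529*(490 + I*√1810)/259730 = 44316092720921/25973 + 904410055529*I*√1810/259730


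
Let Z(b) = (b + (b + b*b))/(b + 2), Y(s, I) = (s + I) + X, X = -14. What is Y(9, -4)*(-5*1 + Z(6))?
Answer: -9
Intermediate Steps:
Y(s, I) = -14 + I + s (Y(s, I) = (s + I) - 14 = (I + s) - 14 = -14 + I + s)
Z(b) = (b² + 2*b)/(2 + b) (Z(b) = (b + (b + b²))/(2 + b) = (b² + 2*b)/(2 + b))
Y(9, -4)*(-5*1 + Z(6)) = (-14 - 4 + 9)*(-5*1 + 6) = -9*(-5 + 6) = -9*1 = -9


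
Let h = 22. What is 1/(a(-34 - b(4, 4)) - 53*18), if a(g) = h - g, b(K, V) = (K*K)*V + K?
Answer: -1/830 ≈ -0.0012048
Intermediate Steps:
b(K, V) = K + V*K² (b(K, V) = K²*V + K = V*K² + K = K + V*K²)
a(g) = 22 - g
1/(a(-34 - b(4, 4)) - 53*18) = 1/((22 - (-34 - 4*(1 + 4*4))) - 53*18) = 1/((22 - (-34 - 4*(1 + 16))) - 954) = 1/((22 - (-34 - 4*17)) - 954) = 1/((22 - (-34 - 1*68)) - 954) = 1/((22 - (-34 - 68)) - 954) = 1/((22 - 1*(-102)) - 954) = 1/((22 + 102) - 954) = 1/(124 - 954) = 1/(-830) = -1/830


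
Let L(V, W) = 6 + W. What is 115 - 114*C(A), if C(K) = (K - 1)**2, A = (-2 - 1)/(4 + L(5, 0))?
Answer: -3883/50 ≈ -77.660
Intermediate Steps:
A = -3/10 (A = (-2 - 1)/(4 + (6 + 0)) = -3/(4 + 6) = -3/10 ≈ -0.30000)
C(K) = (-1 + K)**2
115 - 114*C(A) = 115 - 114*(-1 - 3/10)**2 = 115 - 114*(-13/10)**2 = 115 - 114*169/100 = 115 - 9633/50 = -3883/50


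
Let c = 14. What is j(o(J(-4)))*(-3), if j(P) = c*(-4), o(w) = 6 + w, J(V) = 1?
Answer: 168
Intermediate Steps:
j(P) = -56 (j(P) = 14*(-4) = -56)
j(o(J(-4)))*(-3) = -56*(-3) = 168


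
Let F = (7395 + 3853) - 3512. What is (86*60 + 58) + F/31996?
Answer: 41740716/7999 ≈ 5218.2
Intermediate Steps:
F = 7736 (F = 11248 - 3512 = 7736)
(86*60 + 58) + F/31996 = (86*60 + 58) + 7736/31996 = (5160 + 58) + 7736*(1/31996) = 5218 + 1934/7999 = 41740716/7999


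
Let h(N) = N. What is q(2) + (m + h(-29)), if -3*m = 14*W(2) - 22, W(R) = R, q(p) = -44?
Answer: -75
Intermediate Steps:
m = -2 (m = -(14*2 - 22)/3 = -(28 - 22)/3 = -⅓*6 = -2)
q(2) + (m + h(-29)) = -44 + (-2 - 29) = -44 - 31 = -75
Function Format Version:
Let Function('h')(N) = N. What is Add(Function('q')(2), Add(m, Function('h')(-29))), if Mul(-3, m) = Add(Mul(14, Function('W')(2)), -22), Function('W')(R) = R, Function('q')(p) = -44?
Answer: -75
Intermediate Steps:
m = -2 (m = Mul(Rational(-1, 3), Add(Mul(14, 2), -22)) = Mul(Rational(-1, 3), Add(28, -22)) = Mul(Rational(-1, 3), 6) = -2)
Add(Function('q')(2), Add(m, Function('h')(-29))) = Add(-44, Add(-2, -29)) = Add(-44, -31) = -75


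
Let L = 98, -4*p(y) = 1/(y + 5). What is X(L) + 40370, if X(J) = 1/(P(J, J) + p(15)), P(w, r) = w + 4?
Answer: 329378910/8159 ≈ 40370.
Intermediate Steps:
P(w, r) = 4 + w
p(y) = -1/(4*(5 + y)) (p(y) = -1/(4*(y + 5)) = -1/(4*(5 + y)))
X(J) = 1/(319/80 + J) (X(J) = 1/((4 + J) - 1/(20 + 4*15)) = 1/((4 + J) - 1/(20 + 60)) = 1/((4 + J) - 1/80) = 1/(319/80 + J))
X(L) + 40370 = 80/(319 + 80*98) + 40370 = 80/(319 + 7840) + 40370 = 80/8159 + 40370 = 329378910/8159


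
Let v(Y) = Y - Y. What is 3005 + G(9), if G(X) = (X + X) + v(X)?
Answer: 3023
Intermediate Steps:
v(Y) = 0
G(X) = 2*X (G(X) = (X + X) + 0 = 2*X + 0 = 2*X)
3005 + G(9) = 3005 + 2*9 = 3005 + 18 = 3023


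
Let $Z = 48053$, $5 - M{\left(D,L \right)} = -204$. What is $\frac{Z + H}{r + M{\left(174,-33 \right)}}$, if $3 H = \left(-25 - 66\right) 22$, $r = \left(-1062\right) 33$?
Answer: $- \frac{142157}{104511} \approx -1.3602$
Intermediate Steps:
$M{\left(D,L \right)} = 209$ ($M{\left(D,L \right)} = 5 - -204 = 5 + 204 = 209$)
$r = -35046$
$H = - \frac{2002}{3}$ ($H = \frac{\left(-25 - 66\right) 22}{3} = \frac{\left(-91\right) 22}{3} = \frac{1}{3} \left(-2002\right) = - \frac{2002}{3} \approx -667.33$)
$\frac{Z + H}{r + M{\left(174,-33 \right)}} = \frac{48053 - \frac{2002}{3}}{-35046 + 209} = \frac{142157}{3 \left(-34837\right)} = \frac{142157}{3} \left(- \frac{1}{34837}\right) = - \frac{142157}{104511}$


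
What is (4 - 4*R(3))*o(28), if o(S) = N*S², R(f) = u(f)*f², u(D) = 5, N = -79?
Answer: 10900736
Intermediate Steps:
R(f) = 5*f²
o(S) = -79*S²
(4 - 4*R(3))*o(28) = (4 - 20*3²)*(-79*28²) = (4 - 20*9)*(-79*784) = (4 - 4*45)*(-61936) = (4 - 180)*(-61936) = -176*(-61936) = 10900736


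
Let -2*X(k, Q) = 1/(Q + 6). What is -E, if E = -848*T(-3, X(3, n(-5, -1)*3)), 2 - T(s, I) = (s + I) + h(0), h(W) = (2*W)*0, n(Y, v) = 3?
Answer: 64024/15 ≈ 4268.3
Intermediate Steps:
h(W) = 0
X(k, Q) = -1/(2*(6 + Q)) (X(k, Q) = -1/(2*(Q + 6)) = -1/(2*(6 + Q)))
T(s, I) = 2 - I - s (T(s, I) = 2 - ((s + I) + 0) = 2 - ((I + s) + 0) = 2 - (I + s) = 2 + (-I - s) = 2 - I - s)
E = -64024/15 (E = -848*(2 - (-1)/(12 + 2*(3*3)) - 1*(-3)) = -848*(2 - (-1)/(12 + 2*9) + 3) = -848*(2 - (-1)/(12 + 18) + 3) = -848*(2 - (-1)/30 + 3) = -848*(2 - 1*(-1/30) + 3) = -848*(2 + 1/30 + 3) = -848*151/30 = -64024/15 ≈ -4268.3)
-E = -1*(-64024/15) = 64024/15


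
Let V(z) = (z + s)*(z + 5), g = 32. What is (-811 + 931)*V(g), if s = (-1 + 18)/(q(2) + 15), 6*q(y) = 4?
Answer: 6904200/47 ≈ 1.4690e+5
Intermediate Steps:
q(y) = ⅔ (q(y) = (⅙)*4 = ⅔)
s = 51/47 (s = (-1 + 18)/(⅔ + 15) = 17/(47/3) = 17*(3/47) = 51/47 ≈ 1.0851)
V(z) = (5 + z)*(51/47 + z) (V(z) = (z + 51/47)*(z + 5) = (51/47 + z)*(5 + z) = (5 + z)*(51/47 + z))
(-811 + 931)*V(g) = (-811 + 931)*(255/47 + 32² + (286/47)*32) = 120*(255/47 + 1024 + 9152/47) = 120*(57535/47) = 6904200/47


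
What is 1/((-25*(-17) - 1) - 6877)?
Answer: -1/6453 ≈ -0.00015497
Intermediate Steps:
1/((-25*(-17) - 1) - 6877) = 1/((425 - 1) - 6877) = 1/(424 - 6877) = 1/(-6453) = -1/6453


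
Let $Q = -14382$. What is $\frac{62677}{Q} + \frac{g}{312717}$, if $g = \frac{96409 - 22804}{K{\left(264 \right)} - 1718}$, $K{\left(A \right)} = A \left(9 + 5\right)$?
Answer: $- \frac{3230672052991}{741337239861} \approx -4.3579$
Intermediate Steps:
$K{\left(A \right)} = 14 A$ ($K{\left(A \right)} = A 14 = 14 A$)
$g = \frac{73605}{1978}$ ($g = \frac{96409 - 22804}{14 \cdot 264 - 1718} = \frac{73605}{3696 - 1718} = \frac{73605}{1978} \approx 37.212$)
$\frac{62677}{Q} + \frac{g}{312717} = \frac{62677}{-14382} + \frac{73605}{1978 \cdot 312717} = 62677 \left(- \frac{1}{14382}\right) + \frac{73605}{1978} \cdot \frac{1}{312717} = - \frac{62677}{14382} + \frac{24535}{206184742} = - \frac{3230672052991}{741337239861}$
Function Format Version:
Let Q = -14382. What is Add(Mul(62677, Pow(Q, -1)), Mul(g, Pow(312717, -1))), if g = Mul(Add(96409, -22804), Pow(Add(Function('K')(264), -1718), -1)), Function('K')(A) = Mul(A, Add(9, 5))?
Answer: Rational(-3230672052991, 741337239861) ≈ -4.3579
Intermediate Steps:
Function('K')(A) = Mul(14, A) (Function('K')(A) = Mul(A, 14) = Mul(14, A))
g = Rational(73605, 1978) (g = Mul(Add(96409, -22804), Pow(Add(Mul(14, 264), -1718), -1)) = Mul(73605, Pow(Add(3696, -1718), -1)) = Mul(73605, Pow(1978, -1)) = Mul(73605, Rational(1, 1978)) = Rational(73605, 1978) ≈ 37.212)
Add(Mul(62677, Pow(Q, -1)), Mul(g, Pow(312717, -1))) = Add(Mul(62677, Pow(-14382, -1)), Mul(Rational(73605, 1978), Pow(312717, -1))) = Add(Mul(62677, Rational(-1, 14382)), Mul(Rational(73605, 1978), Rational(1, 312717))) = Add(Rational(-62677, 14382), Rational(24535, 206184742)) = Rational(-3230672052991, 741337239861)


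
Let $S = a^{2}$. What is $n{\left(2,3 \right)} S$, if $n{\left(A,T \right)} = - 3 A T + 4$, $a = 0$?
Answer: $0$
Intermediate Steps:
$n{\left(A,T \right)} = 4 - 3 A T$ ($n{\left(A,T \right)} = - 3 A T + 4 = 4 - 3 A T$)
$S = 0$ ($S = 0^{2} = 0$)
$n{\left(2,3 \right)} S = \left(4 - 6 \cdot 3\right) 0 = \left(4 - 18\right) 0 = \left(-14\right) 0 = 0$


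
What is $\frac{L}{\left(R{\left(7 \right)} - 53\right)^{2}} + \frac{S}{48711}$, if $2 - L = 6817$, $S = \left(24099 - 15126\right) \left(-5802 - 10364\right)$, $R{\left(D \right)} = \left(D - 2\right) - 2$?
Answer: $- \frac{24198384031}{8118500} \approx -2980.6$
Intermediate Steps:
$R{\left(D \right)} = -4 + D$ ($R{\left(D \right)} = \left(-2 + D\right) - 2 = -4 + D$)
$S = -145057518$ ($S = 8973 \left(-16166\right) = -145057518$)
$L = -6815$ ($L = 2 - 6817 = -6815$)
$\frac{L}{\left(R{\left(7 \right)} - 53\right)^{2}} + \frac{S}{48711} = - \frac{6815}{\left(\left(-4 + 7\right) - 53\right)^{2}} - \frac{145057518}{48711} = - \frac{6815}{\left(3 - 53\right)^{2}} - \frac{48352506}{16237} = - \frac{6815}{\left(-50\right)^{2}} - \frac{48352506}{16237} = - \frac{6815}{2500} - \frac{48352506}{16237} = \left(-6815\right) \frac{1}{2500} - \frac{48352506}{16237} = - \frac{1363}{500} - \frac{48352506}{16237} = - \frac{24198384031}{8118500}$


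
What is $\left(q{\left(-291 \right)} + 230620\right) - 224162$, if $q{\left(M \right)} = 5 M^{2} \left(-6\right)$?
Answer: $-2533972$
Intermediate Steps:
$q{\left(M \right)} = - 30 M^{2}$
$\left(q{\left(-291 \right)} + 230620\right) - 224162 = \left(- 30 \left(-291\right)^{2} + 230620\right) - 224162 = \left(\left(-30\right) 84681 + 230620\right) - 224162 = \left(-2540430 + 230620\right) - 224162 = -2309810 - 224162 = -2533972$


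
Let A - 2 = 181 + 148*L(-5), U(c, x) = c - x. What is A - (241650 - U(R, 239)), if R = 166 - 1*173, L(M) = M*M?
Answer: -238013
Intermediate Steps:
L(M) = M**2
R = -7 (R = 166 - 173 = -7)
A = 3883 (A = 2 + (181 + 148*(-5)**2) = 2 + (181 + 148*25) = 2 + (181 + 3700) = 2 + 3881 = 3883)
A - (241650 - U(R, 239)) = 3883 - (241650 - (-7 - 1*239)) = 3883 - (241650 - (-7 - 239)) = 3883 - (241650 - 1*(-246)) = 3883 - (241650 + 246) = 3883 - 1*241896 = 3883 - 241896 = -238013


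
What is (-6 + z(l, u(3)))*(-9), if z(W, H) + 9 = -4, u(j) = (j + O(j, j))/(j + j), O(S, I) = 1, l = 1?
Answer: 171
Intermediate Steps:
u(j) = (1 + j)/(2*j) (u(j) = (j + 1)/(j + j) = (1 + j)/((2*j)) = (1 + j)*(1/(2*j)) = (1 + j)/(2*j))
z(W, H) = -13 (z(W, H) = -9 - 4 = -13)
(-6 + z(l, u(3)))*(-9) = (-6 - 13)*(-9) = -19*(-9) = 171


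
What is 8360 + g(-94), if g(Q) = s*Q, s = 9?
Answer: 7514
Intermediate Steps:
g(Q) = 9*Q
8360 + g(-94) = 8360 + 9*(-94) = 8360 - 846 = 7514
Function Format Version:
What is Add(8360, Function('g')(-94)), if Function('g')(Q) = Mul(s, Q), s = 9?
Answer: 7514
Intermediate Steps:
Function('g')(Q) = Mul(9, Q)
Add(8360, Function('g')(-94)) = Add(8360, Mul(9, -94)) = Add(8360, -846) = 7514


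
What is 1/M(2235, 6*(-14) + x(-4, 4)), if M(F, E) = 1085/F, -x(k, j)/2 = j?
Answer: 447/217 ≈ 2.0599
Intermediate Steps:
x(k, j) = -2*j
1/M(2235, 6*(-14) + x(-4, 4)) = 1/(1085/2235) = 1/(1085*(1/2235)) = 1/(217/447) = 447/217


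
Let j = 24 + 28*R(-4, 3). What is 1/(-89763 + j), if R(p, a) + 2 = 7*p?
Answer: -1/90579 ≈ -1.1040e-5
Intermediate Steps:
R(p, a) = -2 + 7*p
j = -816 (j = 24 + 28*(-2 + 7*(-4)) = 24 + 28*(-2 - 28) = 24 + 28*(-30) = 24 - 840 = -816)
1/(-89763 + j) = 1/(-89763 - 816) = 1/(-90579) = -1/90579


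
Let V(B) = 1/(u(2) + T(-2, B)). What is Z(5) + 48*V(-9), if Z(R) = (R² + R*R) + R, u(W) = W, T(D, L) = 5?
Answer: 433/7 ≈ 61.857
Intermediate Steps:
Z(R) = R + 2*R² (Z(R) = (R² + R²) + R = 2*R² + R = R + 2*R²)
V(B) = ⅐ (V(B) = 1/(2 + 5) = 1/7 = ⅐)
Z(5) + 48*V(-9) = 5*(1 + 2*5) + 48*(⅐) = 5*(1 + 10) + 48/7 = 5*11 + 48/7 = 55 + 48/7 = 433/7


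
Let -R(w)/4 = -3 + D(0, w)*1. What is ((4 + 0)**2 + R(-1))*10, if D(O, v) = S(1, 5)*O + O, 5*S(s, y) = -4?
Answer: 280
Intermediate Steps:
S(s, y) = -4/5 (S(s, y) = (1/5)*(-4) = -4/5)
D(O, v) = O/5 (D(O, v) = -4*O/5 + O = O/5)
R(w) = 12 (R(w) = -4*(-3 + ((1/5)*0)*1) = -4*(-3 + 0*1) = -4*(-3 + 0) = -4*(-3) = 12)
((4 + 0)**2 + R(-1))*10 = ((4 + 0)**2 + 12)*10 = (4**2 + 12)*10 = (16 + 12)*10 = 28*10 = 280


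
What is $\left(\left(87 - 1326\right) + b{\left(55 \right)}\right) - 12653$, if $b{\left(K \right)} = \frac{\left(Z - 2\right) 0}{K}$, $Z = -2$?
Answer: $-13892$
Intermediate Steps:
$b{\left(K \right)} = 0$ ($b{\left(K \right)} = \frac{\left(-2 - 2\right) 0}{K} = \frac{\left(-4\right) 0}{K} = \frac{0}{K} = 0$)
$\left(\left(87 - 1326\right) + b{\left(55 \right)}\right) - 12653 = \left(\left(87 - 1326\right) + 0\right) - 12653 = \left(-1239 + 0\right) - 12653 = -1239 - 12653 = -13892$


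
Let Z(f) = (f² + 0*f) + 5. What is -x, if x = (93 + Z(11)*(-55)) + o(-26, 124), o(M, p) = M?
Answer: 6863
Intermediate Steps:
Z(f) = 5 + f² (Z(f) = (f² + 0) + 5 = f² + 5 = 5 + f²)
x = -6863 (x = (93 + (5 + 11²)*(-55)) - 26 = (93 + (5 + 121)*(-55)) - 26 = (93 + 126*(-55)) - 26 = (93 - 6930) - 26 = -6837 - 26 = -6863)
-x = -1*(-6863) = 6863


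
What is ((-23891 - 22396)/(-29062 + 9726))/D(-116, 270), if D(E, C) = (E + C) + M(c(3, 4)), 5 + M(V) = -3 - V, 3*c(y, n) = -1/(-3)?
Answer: 416583/25388168 ≈ 0.016409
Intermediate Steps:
c(y, n) = ⅑ (c(y, n) = (-1/(-3))/3 = (-1*(-⅓))/3 = (⅓)*(⅓) = ⅑)
M(V) = -8 - V (M(V) = -5 + (-3 - V) = -8 - V)
D(E, C) = -73/9 + C + E (D(E, C) = (E + C) + (-8 - 1*⅑) = (C + E) + (-8 - ⅑) = (C + E) - 73/9 = -73/9 + C + E)
((-23891 - 22396)/(-29062 + 9726))/D(-116, 270) = ((-23891 - 22396)/(-29062 + 9726))/(-73/9 + 270 - 116) = (-46287/(-19336))/(1313/9) = -46287*(-1/19336)*(9/1313) = (46287/19336)*(9/1313) = 416583/25388168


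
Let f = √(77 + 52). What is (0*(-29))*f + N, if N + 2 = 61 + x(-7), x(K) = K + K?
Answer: 45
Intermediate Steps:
x(K) = 2*K
f = √129 ≈ 11.358
N = 45 (N = -2 + (61 + 2*(-7)) = -2 + (61 - 14) = -2 + 47 = 45)
(0*(-29))*f + N = (0*(-29))*√129 + 45 = 0*√129 + 45 = 0 + 45 = 45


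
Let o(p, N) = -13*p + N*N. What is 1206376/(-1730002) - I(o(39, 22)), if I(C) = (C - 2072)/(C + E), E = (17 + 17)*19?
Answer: 1436390971/538895623 ≈ 2.6654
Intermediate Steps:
o(p, N) = N**2 - 13*p (o(p, N) = -13*p + N**2 = N**2 - 13*p)
E = 646 (E = 34*19 = 646)
I(C) = (-2072 + C)/(646 + C) (I(C) = (C - 2072)/(C + 646) = (-2072 + C)/(646 + C))
1206376/(-1730002) - I(o(39, 22)) = 1206376/(-1730002) - (-2072 + (22**2 - 13*39))/(646 + (22**2 - 13*39)) = 1206376*(-1/1730002) - (-2072 + (484 - 507))/(646 + (484 - 507)) = -603188/865001 - (-2072 - 23)/(646 - 23) = -603188/865001 - (-2095)/623 = -603188/865001 - 1*(-2095/623) = -603188/865001 + 2095/623 = 1436390971/538895623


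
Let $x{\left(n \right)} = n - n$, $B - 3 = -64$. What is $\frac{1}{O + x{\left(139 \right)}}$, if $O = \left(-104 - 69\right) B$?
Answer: $\frac{1}{10553} \approx 9.476 \cdot 10^{-5}$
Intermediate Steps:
$B = -61$ ($B = 3 - 64 = -61$)
$x{\left(n \right)} = 0$
$O = 10553$ ($O = \left(-104 - 69\right) \left(-61\right) = \left(-173\right) \left(-61\right) = 10553$)
$\frac{1}{O + x{\left(139 \right)}} = \frac{1}{10553 + 0} = \frac{1}{10553}$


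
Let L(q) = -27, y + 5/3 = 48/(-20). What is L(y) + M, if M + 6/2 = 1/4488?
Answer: -134639/4488 ≈ -30.000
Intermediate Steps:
y = -61/15 (y = -5/3 + 48/(-20) = -5/3 + 48*(-1/20) = -5/3 - 12/5 = -61/15 ≈ -4.0667)
M = -13463/4488 (M = -3 + 1/4488 = -13463/4488 ≈ -2.9998)
L(y) + M = -27 - 13463/4488 = -134639/4488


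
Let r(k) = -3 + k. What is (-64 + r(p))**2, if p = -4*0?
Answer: 4489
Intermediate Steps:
p = 0
(-64 + r(p))**2 = (-64 + (-3 + 0))**2 = (-64 - 3)**2 = (-67)**2 = 4489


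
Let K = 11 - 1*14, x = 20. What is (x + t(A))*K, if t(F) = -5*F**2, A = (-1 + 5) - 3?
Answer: -45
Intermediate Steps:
A = 1 (A = 4 - 3 = 1)
K = -3 (K = 11 - 14 = -3)
(x + t(A))*K = (20 - 5*1**2)*(-3) = (20 - 5*1)*(-3) = (20 - 5)*(-3) = 15*(-3) = -45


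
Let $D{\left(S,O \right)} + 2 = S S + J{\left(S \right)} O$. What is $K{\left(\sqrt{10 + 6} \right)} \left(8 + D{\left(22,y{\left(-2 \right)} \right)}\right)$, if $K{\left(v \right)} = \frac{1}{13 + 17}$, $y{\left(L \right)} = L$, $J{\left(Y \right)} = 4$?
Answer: $\frac{241}{15} \approx 16.067$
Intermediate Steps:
$K{\left(v \right)} = \frac{1}{30}$
$D{\left(S,O \right)} = -2 + S^{2} + 4 O$ ($D{\left(S,O \right)} = -2 + \left(S S + 4 O\right) = -2 + \left(S^{2} + 4 O\right) = -2 + S^{2} + 4 O$)
$K{\left(\sqrt{10 + 6} \right)} \left(8 + D{\left(22,y{\left(-2 \right)} \right)}\right) = \frac{8 + \left(-2 + 22^{2} + 4 \left(-2\right)\right)}{30} = \frac{8 - -474}{30} = \frac{8 + 474}{30} = \frac{1}{30} \cdot 482 = \frac{241}{15}$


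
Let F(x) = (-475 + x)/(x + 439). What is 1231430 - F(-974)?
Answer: 658813601/535 ≈ 1.2314e+6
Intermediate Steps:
F(x) = (-475 + x)/(439 + x)
1231430 - F(-974) = 1231430 - (-475 - 974)/(439 - 974) = 1231430 - (-1449)/(-535) = 1231430 - (-1)*(-1449)/535 = 1231430 - 1*1449/535 = 1231430 - 1449/535 = 658813601/535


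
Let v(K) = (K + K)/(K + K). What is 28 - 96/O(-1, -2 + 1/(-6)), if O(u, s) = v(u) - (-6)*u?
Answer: 236/5 ≈ 47.200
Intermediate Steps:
v(K) = 1 (v(K) = (2*K)/((2*K)) = (2*K)*(1/(2*K)) = 1)
O(u, s) = 1 + 6*u (O(u, s) = 1 - (-6)*u = 1 + 6*u)
28 - 96/O(-1, -2 + 1/(-6)) = 28 - 96/(1 + 6*(-1)) = 28 - 96/(1 - 6) = 28 - 96/(-5) = 28 - 96*(-⅕) = 28 + 96/5 = 236/5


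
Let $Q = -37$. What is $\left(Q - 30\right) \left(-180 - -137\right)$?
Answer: $2881$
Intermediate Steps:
$\left(Q - 30\right) \left(-180 - -137\right) = \left(-37 - 30\right) \left(-180 - -137\right) = - 67 \left(-180 + 137\right) = \left(-67\right) \left(-43\right) = 2881$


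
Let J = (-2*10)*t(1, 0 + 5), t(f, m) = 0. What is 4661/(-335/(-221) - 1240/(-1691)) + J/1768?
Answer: 1741866971/840525 ≈ 2072.4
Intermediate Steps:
J = 0 (J = -2*10*0 = -20*0 = 0)
4661/(-335/(-221) - 1240/(-1691)) + J/1768 = 4661/(-335/(-221) - 1240/(-1691)) + 0/1768 = 4661/(-335*(-1/221) - 1240*(-1/1691)) + 0*(1/1768) = 4661/(335/221 + 1240/1691) + 0 = 4661/(840525/373711) + 0 = 4661*(373711/840525) + 0 = 1741866971/840525 + 0 = 1741866971/840525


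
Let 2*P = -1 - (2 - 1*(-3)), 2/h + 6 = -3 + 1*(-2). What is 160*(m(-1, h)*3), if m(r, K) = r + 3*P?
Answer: -4800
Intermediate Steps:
h = -2/11 (h = 2/(-6 + (-3 + 1*(-2))) = 2/(-6 + (-3 - 2)) = 2/(-6 - 5) = 2/(-11) = 2*(-1/11) = -2/11 ≈ -0.18182)
P = -3 (P = (-1 - (2 - 1*(-3)))/2 = (-1 - (2 + 3))/2 = (-1 - 1*5)/2 = (-1 - 5)/2 = (½)*(-6) = -3)
m(r, K) = -9 + r (m(r, K) = r + 3*(-3) = r - 9 = -9 + r)
160*(m(-1, h)*3) = 160*((-9 - 1)*3) = 160*(-10*3) = 160*(-30) = -4800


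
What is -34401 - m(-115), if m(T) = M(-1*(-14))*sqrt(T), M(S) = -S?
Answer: -34401 + 14*I*sqrt(115) ≈ -34401.0 + 150.13*I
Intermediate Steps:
m(T) = -14*sqrt(T) (m(T) = (-(-1)*(-14))*sqrt(T) = (-1*14)*sqrt(T) = -14*sqrt(T))
-34401 - m(-115) = -34401 - (-14)*sqrt(-115) = -34401 - (-14)*I*sqrt(115) = -34401 + 14*I*sqrt(115)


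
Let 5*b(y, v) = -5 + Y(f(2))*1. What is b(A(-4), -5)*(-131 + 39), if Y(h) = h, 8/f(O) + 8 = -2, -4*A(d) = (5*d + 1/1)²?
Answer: 2668/25 ≈ 106.72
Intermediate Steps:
A(d) = -(1 + 5*d)²/4 (A(d) = -(5*d + 1/1)²/4 = -(5*d + 1)²/4 = -(1 + 5*d)²/4)
f(O) = -⅘ (f(O) = 8/(-8 - 2) = 8/(-10) = 8*(-⅒) = -⅘)
b(y, v) = -29/25 (b(y, v) = (-5 - ⅘*1)/5 = (-5 - ⅘)/5 = (⅕)*(-29/5) = -29/25)
b(A(-4), -5)*(-131 + 39) = -29*(-131 + 39)/25 = -29/25*(-92) = 2668/25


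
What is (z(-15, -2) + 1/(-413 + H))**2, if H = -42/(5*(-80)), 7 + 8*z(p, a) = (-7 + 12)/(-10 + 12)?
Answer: 557129380921/1745738557696 ≈ 0.31914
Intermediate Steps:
z(p, a) = -9/16 (z(p, a) = -7/8 + ((-7 + 12)/(-10 + 12))/8 = -7/8 + (5/2)/8 = -7/8 + (5*(1/2))/8 = -7/8 + (1/8)*(5/2) = -7/8 + 5/16 = -9/16)
H = 21/200 (H = -42/(-400) = -42*(-1/400) = 21/200 ≈ 0.10500)
(z(-15, -2) + 1/(-413 + H))**2 = (-9/16 + 1/(-413 + 21/200))**2 = (-9/16 + 1/(-82579/200))**2 = (-9/16 - 200/82579)**2 = (-746411/1321264)**2 = 557129380921/1745738557696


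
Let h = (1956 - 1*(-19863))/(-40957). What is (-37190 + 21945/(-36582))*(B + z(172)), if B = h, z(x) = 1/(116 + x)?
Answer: 57779092466125/2935423296 ≈ 19683.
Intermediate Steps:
h = -3117/5851 (h = (1956 + 19863)*(-1/40957) = 21819*(-1/40957) = -3117/5851 ≈ -0.53273)
B = -3117/5851 ≈ -0.53273
(-37190 + 21945/(-36582))*(B + z(172)) = (-37190 + 21945/(-36582))*(-3117/5851 + 1/(116 + 172)) = (-37190 + 21945*(-1/36582))*(-3117/5851 + 1/288) = (-37190 - 1045/1742)*(-3117/5851 + 1/288) = -64786025/1742*(-891845/1685088) = 57779092466125/2935423296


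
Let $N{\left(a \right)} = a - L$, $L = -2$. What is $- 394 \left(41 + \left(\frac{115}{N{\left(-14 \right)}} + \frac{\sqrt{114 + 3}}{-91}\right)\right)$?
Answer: $- \frac{74269}{6} + \frac{1182 \sqrt{13}}{91} \approx -12331.0$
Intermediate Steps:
$N{\left(a \right)} = 2 + a$ ($N{\left(a \right)} = a - -2 = a + 2 = 2 + a$)
$- 394 \left(41 + \left(\frac{115}{N{\left(-14 \right)}} + \frac{\sqrt{114 + 3}}{-91}\right)\right) = - 394 \left(41 + \left(\frac{115}{2 - 14} + \frac{\sqrt{114 + 3}}{-91}\right)\right) = - 394 \left(41 + \left(\frac{115}{-12} + \sqrt{117} \left(- \frac{1}{91}\right)\right)\right) = - 394 \left(41 + \left(115 \left(- \frac{1}{12}\right) + 3 \sqrt{13} \left(- \frac{1}{91}\right)\right)\right) = - 394 \left(41 - \left(\frac{115}{12} + \frac{3 \sqrt{13}}{91}\right)\right) = - 394 \left(\frac{377}{12} - \frac{3 \sqrt{13}}{91}\right) = - \frac{74269}{6} + \frac{1182 \sqrt{13}}{91}$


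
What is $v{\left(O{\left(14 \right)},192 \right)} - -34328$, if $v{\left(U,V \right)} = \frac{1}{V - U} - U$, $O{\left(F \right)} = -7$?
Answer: $\frac{6832666}{199} \approx 34335.0$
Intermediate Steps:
$v{\left(O{\left(14 \right)},192 \right)} - -34328 = \frac{-1 - \left(-7\right)^{2} - 1344}{-7 - 192} - -34328 = \frac{-1 - 49 - 1344}{-7 - 192} + 34328 = \frac{-1 - 49 - 1344}{-199} + 34328 = \left(- \frac{1}{199}\right) \left(-1394\right) + 34328 = \frac{1394}{199} + 34328 = \frac{6832666}{199}$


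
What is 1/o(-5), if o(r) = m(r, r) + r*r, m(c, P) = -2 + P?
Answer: 1/18 ≈ 0.055556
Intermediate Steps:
o(r) = -2 + r + r**2 (o(r) = (-2 + r) + r*r = (-2 + r) + r**2 = -2 + r + r**2)
1/o(-5) = 1/(-2 - 5 + (-5)**2) = 1/(-2 - 5 + 25) = 1/18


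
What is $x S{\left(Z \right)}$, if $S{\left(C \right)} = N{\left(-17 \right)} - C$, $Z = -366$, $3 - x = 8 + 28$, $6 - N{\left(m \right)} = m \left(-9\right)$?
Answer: $-7227$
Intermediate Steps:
$N{\left(m \right)} = 6 + 9 m$ ($N{\left(m \right)} = 6 - m \left(-9\right) = 6 - - 9 m = 6 + 9 m$)
$x = -33$ ($x = 3 - \left(8 + 28\right) = 3 - 36 = -33$)
$S{\left(C \right)} = -147 - C$ ($S{\left(C \right)} = \left(6 + 9 \left(-17\right)\right) - C = \left(6 - 153\right) - C = -147 - C$)
$x S{\left(Z \right)} = - 33 \left(-147 - -366\right) = - 33 \left(-147 + 366\right) = \left(-33\right) 219 = -7227$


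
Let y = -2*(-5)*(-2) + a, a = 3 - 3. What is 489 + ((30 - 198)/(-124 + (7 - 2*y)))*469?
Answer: 16635/11 ≈ 1512.3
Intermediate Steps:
a = 0
y = -20 (y = -2*(-5)*(-2) + 0 = 10*(-2) + 0 = -20 + 0 = -20)
489 + ((30 - 198)/(-124 + (7 - 2*y)))*469 = 489 + ((30 - 198)/(-124 + (7 - 2*(-20))))*469 = 489 - 168/(-124 + (7 + 40))*469 = 489 - 168/(-124 + 47)*469 = 489 - 168/(-77)*469 = 489 - 168*(-1/77)*469 = 489 + (24/11)*469 = 489 + 11256/11 = 16635/11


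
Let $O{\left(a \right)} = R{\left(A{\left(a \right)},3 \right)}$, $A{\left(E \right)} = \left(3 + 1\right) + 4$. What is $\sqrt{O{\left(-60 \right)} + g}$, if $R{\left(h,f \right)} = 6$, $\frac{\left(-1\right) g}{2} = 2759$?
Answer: $2 i \sqrt{1378} \approx 74.243 i$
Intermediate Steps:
$g = -5518$ ($g = \left(-2\right) 2759 = -5518$)
$A{\left(E \right)} = 8$ ($A{\left(E \right)} = 4 + 4 = 8$)
$O{\left(a \right)} = 6$
$\sqrt{O{\left(-60 \right)} + g} = \sqrt{6 - 5518} = \sqrt{-5512} = 2 i \sqrt{1378}$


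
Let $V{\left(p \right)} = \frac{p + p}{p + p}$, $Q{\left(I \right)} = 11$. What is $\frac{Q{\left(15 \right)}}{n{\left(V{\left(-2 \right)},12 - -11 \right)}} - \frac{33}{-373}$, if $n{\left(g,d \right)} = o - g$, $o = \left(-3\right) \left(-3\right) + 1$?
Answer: $\frac{4400}{3357} \approx 1.3107$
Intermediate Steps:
$V{\left(p \right)} = 1$ ($V{\left(p \right)} = \frac{2 p}{2 p} = 2 p \frac{1}{2 p} = 1$)
$o = 10$ ($o = 9 + 1 = 10$)
$n{\left(g,d \right)} = 10 - g$
$\frac{Q{\left(15 \right)}}{n{\left(V{\left(-2 \right)},12 - -11 \right)}} - \frac{33}{-373} = \frac{11}{10 - 1} - \frac{33}{-373} = \frac{11}{10 - 1} - - \frac{33}{373} = \frac{11}{9} + \frac{33}{373} = \frac{4400}{3357}$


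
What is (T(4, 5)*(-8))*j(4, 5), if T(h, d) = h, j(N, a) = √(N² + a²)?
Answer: -32*√41 ≈ -204.90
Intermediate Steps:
(T(4, 5)*(-8))*j(4, 5) = (4*(-8))*√(4² + 5²) = -32*√(16 + 25) = -32*√41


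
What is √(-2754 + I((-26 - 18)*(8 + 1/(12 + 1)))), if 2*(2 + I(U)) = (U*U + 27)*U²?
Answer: 2*√56960081053621/169 ≈ 89316.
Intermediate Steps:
I(U) = -2 + U²*(27 + U²)/2 (I(U) = -2 + ((U*U + 27)*U²)/2 = -2 + ((U² + 27)*U²)/2 = -2 + ((27 + U²)*U²)/2 = -2 + (U²*(27 + U²))/2 = -2 + U²*(27 + U²)/2)
√(-2754 + I((-26 - 18)*(8 + 1/(12 + 1)))) = √(-2754 + (-2 + ((-26 - 18)*(8 + 1/(12 + 1)))⁴/2 + 27*((-26 - 18)*(8 + 1/(12 + 1)))²/2)) = √(-2754 + (-2 + (-44*(8 + 1/13))⁴/2 + 27*(-44*(8 + 1/13))²/2)) = √(-2754 + (-2 + (-44*105/13)⁴/2 + 27*(-44*105/13)²/2)) = √(-2754 + (-2 + (-4620/13)⁴/2 + 27*(-4620/13)²/2)) = √(-2754 + (-2 + (½)*(455583411360000/28561) + (27/2)*(21344400/169))) = √(-2754 + (-2 + 227791705680000/28561 + 288149400/169)) = √(-2754 + 227840402871478/28561) = √(227840324214484/28561) = 2*√56960081053621/169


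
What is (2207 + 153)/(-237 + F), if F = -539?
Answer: -295/97 ≈ -3.0412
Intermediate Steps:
(2207 + 153)/(-237 + F) = (2207 + 153)/(-237 - 539) = 2360/(-776) = 2360*(-1/776) = -295/97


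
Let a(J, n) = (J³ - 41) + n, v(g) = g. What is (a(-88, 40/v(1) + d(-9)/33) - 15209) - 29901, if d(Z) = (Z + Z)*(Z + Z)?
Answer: -7992305/11 ≈ -7.2657e+5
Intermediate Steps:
d(Z) = 4*Z² (d(Z) = (2*Z)*(2*Z) = 4*Z²)
a(J, n) = -41 + n + J³ (a(J, n) = (-41 + J³) + n = -41 + n + J³)
(a(-88, 40/v(1) + d(-9)/33) - 15209) - 29901 = ((-41 + (40/1 + (4*(-9)²)/33) + (-88)³) - 15209) - 29901 = ((-41 + (40*1 + (4*81)*(1/33)) - 681472) - 15209) - 29901 = ((-41 + (40 + 324*(1/33)) - 681472) - 15209) - 29901 = ((-41 + (40 + 108/11) - 681472) - 15209) - 29901 = ((-41 + 548/11 - 681472) - 15209) - 29901 = (-7496095/11 - 15209) - 29901 = -7663394/11 - 29901 = -7992305/11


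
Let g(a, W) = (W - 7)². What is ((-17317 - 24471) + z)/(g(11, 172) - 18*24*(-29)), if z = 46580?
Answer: 4792/39753 ≈ 0.12054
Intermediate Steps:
g(a, W) = (-7 + W)²
((-17317 - 24471) + z)/(g(11, 172) - 18*24*(-29)) = ((-17317 - 24471) + 46580)/((-7 + 172)² - 18*24*(-29)) = (-41788 + 46580)/(165² - 432*(-29)) = 4792/(27225 + 12528) = 4792/39753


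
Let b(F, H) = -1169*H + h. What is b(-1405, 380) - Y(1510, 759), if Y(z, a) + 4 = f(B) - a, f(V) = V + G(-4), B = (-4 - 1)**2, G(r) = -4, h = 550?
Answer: -442928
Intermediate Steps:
B = 25 (B = (-5)**2 = 25)
f(V) = -4 + V (f(V) = V - 4 = -4 + V)
Y(z, a) = 17 - a (Y(z, a) = -4 + ((-4 + 25) - a) = -4 + (21 - a) = 17 - a)
b(F, H) = 550 - 1169*H (b(F, H) = -1169*H + 550 = 550 - 1169*H)
b(-1405, 380) - Y(1510, 759) = (550 - 1169*380) - (17 - 1*759) = (550 - 444220) - (17 - 759) = -443670 - 1*(-742) = -443670 + 742 = -442928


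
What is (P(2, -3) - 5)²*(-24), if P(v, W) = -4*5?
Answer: -15000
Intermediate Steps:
P(v, W) = -20
(P(2, -3) - 5)²*(-24) = (-20 - 5)²*(-24) = (-25)²*(-24) = 625*(-24) = -15000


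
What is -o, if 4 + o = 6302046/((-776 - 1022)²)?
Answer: 3314585/1616402 ≈ 2.0506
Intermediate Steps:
o = -3314585/1616402 (o = -4 + 6302046/((-776 - 1022)²) = -4 + 6302046/((-1798)²) = -4 + 6302046/3232804 = -4 + 6302046*(1/3232804) = -4 + 3151023/1616402 = -3314585/1616402 ≈ -2.0506)
-o = -1*(-3314585/1616402) = 3314585/1616402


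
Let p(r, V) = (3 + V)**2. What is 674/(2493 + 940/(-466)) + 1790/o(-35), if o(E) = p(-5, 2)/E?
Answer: -1454322852/580399 ≈ -2505.7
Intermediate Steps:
o(E) = 25/E (o(E) = (3 + 2)**2/E = 5**2/E = 25/E)
674/(2493 + 940/(-466)) + 1790/o(-35) = 674/(2493 + 940/(-466)) + 1790/((25/(-35))) = 674/(2493 + 940*(-1/466)) + 1790/((25*(-1/35))) = 674/(2493 - 470/233) + 1790/(-5/7) = 674/(580399/233) + 1790*(-7/5) = 674*(233/580399) - 2506 = 157042/580399 - 2506 = -1454322852/580399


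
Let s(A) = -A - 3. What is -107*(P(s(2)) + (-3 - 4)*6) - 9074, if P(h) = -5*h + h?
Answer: -6720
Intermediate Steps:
s(A) = -3 - A
P(h) = -4*h
-107*(P(s(2)) + (-3 - 4)*6) - 9074 = -107*(-4*(-3 - 1*2) + (-3 - 4)*6) - 9074 = -107*(-4*(-3 - 2) - 7*6) - 9074 = -107*(-4*(-5) - 42) - 9074 = -107*(20 - 42) - 9074 = -107*(-22) - 9074 = 2354 - 9074 = -6720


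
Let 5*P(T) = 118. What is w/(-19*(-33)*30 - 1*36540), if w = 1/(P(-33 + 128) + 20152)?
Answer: -1/357713388 ≈ -2.7955e-9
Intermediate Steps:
P(T) = 118/5 (P(T) = (⅕)*118 = 118/5)
w = 5/100878 (w = 1/(118/5 + 20152) = 1/(100878/5) = 5/100878 ≈ 4.9565e-5)
w/(-19*(-33)*30 - 1*36540) = 5/(100878*(-19*(-33)*30 - 1*36540)) = 5/(100878*(627*30 - 36540)) = 5/(100878*(18810 - 36540)) = (5/100878)/(-17730) = (5/100878)*(-1/17730) = -1/357713388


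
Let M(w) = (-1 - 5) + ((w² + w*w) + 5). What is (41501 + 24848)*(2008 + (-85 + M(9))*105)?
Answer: 662693812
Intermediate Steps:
M(w) = -1 + 2*w² (M(w) = -6 + ((w² + w²) + 5) = -6 + (2*w² + 5) = -6 + (5 + 2*w²) = -1 + 2*w²)
(41501 + 24848)*(2008 + (-85 + M(9))*105) = (41501 + 24848)*(2008 + (-85 + (-1 + 2*9²))*105) = 66349*(2008 + (-85 + (-1 + 2*81))*105) = 66349*(2008 + (-85 + (-1 + 162))*105) = 66349*(2008 + (-85 + 161)*105) = 66349*(2008 + 76*105) = 66349*(2008 + 7980) = 66349*9988 = 662693812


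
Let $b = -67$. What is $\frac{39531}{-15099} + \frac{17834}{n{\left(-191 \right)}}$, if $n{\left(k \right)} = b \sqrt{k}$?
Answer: $- \frac{13177}{5033} + \frac{17834 i \sqrt{191}}{12797} \approx -2.6181 + 19.26 i$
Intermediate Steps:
$n{\left(k \right)} = - 67 \sqrt{k}$
$\frac{39531}{-15099} + \frac{17834}{n{\left(-191 \right)}} = \frac{39531}{-15099} + \frac{17834}{\left(-67\right) \sqrt{-191}} = 39531 \left(- \frac{1}{15099}\right) + \frac{17834}{\left(-67\right) i \sqrt{191}} = - \frac{13177}{5033} + \frac{17834}{\left(-67\right) i \sqrt{191}} = - \frac{13177}{5033} + 17834 \frac{i \sqrt{191}}{12797} = - \frac{13177}{5033} + \frac{17834 i \sqrt{191}}{12797}$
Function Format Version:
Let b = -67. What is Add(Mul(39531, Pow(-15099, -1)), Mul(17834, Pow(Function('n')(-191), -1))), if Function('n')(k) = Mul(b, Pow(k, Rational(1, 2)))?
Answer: Add(Rational(-13177, 5033), Mul(Rational(17834, 12797), I, Pow(191, Rational(1, 2)))) ≈ Add(-2.6181, Mul(19.260, I))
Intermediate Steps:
Function('n')(k) = Mul(-67, Pow(k, Rational(1, 2)))
Add(Mul(39531, Pow(-15099, -1)), Mul(17834, Pow(Function('n')(-191), -1))) = Add(Mul(39531, Pow(-15099, -1)), Mul(17834, Pow(Mul(-67, Pow(-191, Rational(1, 2))), -1))) = Add(Mul(39531, Rational(-1, 15099)), Mul(17834, Pow(Mul(-67, Mul(I, Pow(191, Rational(1, 2)))), -1))) = Add(Rational(-13177, 5033), Mul(17834, Pow(Mul(-67, I, Pow(191, Rational(1, 2))), -1))) = Add(Rational(-13177, 5033), Mul(17834, Mul(Rational(1, 12797), I, Pow(191, Rational(1, 2))))) = Add(Rational(-13177, 5033), Mul(Rational(17834, 12797), I, Pow(191, Rational(1, 2))))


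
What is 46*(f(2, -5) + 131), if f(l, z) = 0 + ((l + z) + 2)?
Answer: 5980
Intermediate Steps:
f(l, z) = 2 + l + z (f(l, z) = 0 + (2 + l + z) = 2 + l + z)
46*(f(2, -5) + 131) = 46*((2 + 2 - 5) + 131) = 46*(-1 + 131) = 46*130 = 5980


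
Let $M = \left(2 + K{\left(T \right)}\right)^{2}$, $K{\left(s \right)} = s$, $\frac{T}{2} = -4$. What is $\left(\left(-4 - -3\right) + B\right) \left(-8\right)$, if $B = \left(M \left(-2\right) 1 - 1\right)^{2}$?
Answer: $-42624$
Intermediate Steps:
$T = -8$ ($T = 2 \left(-4\right) = -8$)
$M = 36$ ($M = \left(2 - 8\right)^{2} = \left(-6\right)^{2} = 36$)
$B = 5329$ ($B = \left(36 \left(-2\right) 1 - 1\right)^{2} = \left(\left(-72\right) 1 - 1\right)^{2} = \left(-72 - 1\right)^{2} = \left(-73\right)^{2} = 5329$)
$\left(\left(-4 - -3\right) + B\right) \left(-8\right) = \left(\left(-4 - -3\right) + 5329\right) \left(-8\right) = \left(\left(-4 + 3\right) + 5329\right) \left(-8\right) = \left(-1 + 5329\right) \left(-8\right) = 5328 \left(-8\right) = -42624$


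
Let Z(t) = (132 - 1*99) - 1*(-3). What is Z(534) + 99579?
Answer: 99615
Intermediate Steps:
Z(t) = 36 (Z(t) = (132 - 99) + 3 = 33 + 3 = 36)
Z(534) + 99579 = 36 + 99579 = 99615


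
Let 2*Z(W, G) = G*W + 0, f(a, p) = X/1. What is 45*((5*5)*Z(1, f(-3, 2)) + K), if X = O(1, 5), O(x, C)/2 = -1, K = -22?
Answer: -2115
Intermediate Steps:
O(x, C) = -2 (O(x, C) = 2*(-1) = -2)
X = -2
f(a, p) = -2 (f(a, p) = -2/1 = -2*1 = -2)
Z(W, G) = G*W/2 (Z(W, G) = (G*W + 0)/2 = (G*W)/2 = G*W/2)
45*((5*5)*Z(1, f(-3, 2)) + K) = 45*((5*5)*((½)*(-2)*1) - 22) = 45*(25*(-1) - 22) = 45*(-25 - 22) = 45*(-47) = -2115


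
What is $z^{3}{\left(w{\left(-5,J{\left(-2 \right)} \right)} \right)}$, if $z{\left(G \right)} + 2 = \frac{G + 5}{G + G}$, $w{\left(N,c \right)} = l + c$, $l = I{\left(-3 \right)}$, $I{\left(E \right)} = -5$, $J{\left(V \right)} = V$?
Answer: $- \frac{2197}{343} \approx -6.4053$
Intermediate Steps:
$l = -5$
$w{\left(N,c \right)} = -5 + c$
$z{\left(G \right)} = -2 + \frac{5 + G}{2 G}$ ($z{\left(G \right)} = -2 + \frac{G + 5}{G + G} = -2 + \frac{5 + G}{2 G}$)
$z^{3}{\left(w{\left(-5,J{\left(-2 \right)} \right)} \right)} = \left(\frac{5 - 3 \left(-5 - 2\right)}{2 \left(-5 - 2\right)}\right)^{3} = \left(\frac{5 - -21}{2 \left(-7\right)}\right)^{3} = \left(\frac{1}{2} \left(- \frac{1}{7}\right) \left(5 + 21\right)\right)^{3} = \left(\frac{1}{2} \left(- \frac{1}{7}\right) 26\right)^{3} = \left(- \frac{13}{7}\right)^{3} = - \frac{2197}{343}$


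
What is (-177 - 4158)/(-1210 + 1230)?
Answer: -867/4 ≈ -216.75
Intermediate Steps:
(-177 - 4158)/(-1210 + 1230) = -4335/20 = -4335*1/20 = -867/4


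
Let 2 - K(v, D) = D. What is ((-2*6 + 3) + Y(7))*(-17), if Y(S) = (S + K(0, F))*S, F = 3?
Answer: -561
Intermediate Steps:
K(v, D) = 2 - D
Y(S) = S*(-1 + S) (Y(S) = (S + (2 - 1*3))*S = (S + (2 - 3))*S = (S - 1)*S = (-1 + S)*S = S*(-1 + S))
((-2*6 + 3) + Y(7))*(-17) = ((-2*6 + 3) + 7*(-1 + 7))*(-17) = ((-12 + 3) + 7*6)*(-17) = (-9 + 42)*(-17) = 33*(-17) = -561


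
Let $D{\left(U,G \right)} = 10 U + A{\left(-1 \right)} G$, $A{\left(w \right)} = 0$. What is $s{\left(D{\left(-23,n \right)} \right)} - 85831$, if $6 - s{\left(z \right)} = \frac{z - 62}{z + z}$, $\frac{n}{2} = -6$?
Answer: $- \frac{9869948}{115} \approx -85826.0$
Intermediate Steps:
$n = -12$ ($n = 2 \left(-6\right) = -12$)
$D{\left(U,G \right)} = 10 U$ ($D{\left(U,G \right)} = 10 U + 0 G = 10 U + 0 = 10 U$)
$s{\left(z \right)} = 6 - \frac{-62 + z}{2 z}$ ($s{\left(z \right)} = 6 - \frac{z - 62}{z + z} = 6 - \frac{-62 + z}{2 z}$)
$s{\left(D{\left(-23,n \right)} \right)} - 85831 = \left(\frac{11}{2} + \frac{31}{10 \left(-23\right)}\right) - 85831 = \left(\frac{11}{2} + \frac{31}{-230}\right) - 85831 = \left(\frac{11}{2} + 31 \left(- \frac{1}{230}\right)\right) - 85831 = \left(\frac{11}{2} - \frac{31}{230}\right) - 85831 = \frac{617}{115} - 85831 = - \frac{9869948}{115}$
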